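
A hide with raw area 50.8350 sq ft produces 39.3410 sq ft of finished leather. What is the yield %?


Formula: Yield = finished / raw * 100
Substituting: Yield = 39.3410 / 50.8350 * 100
Result: 77.3896 %


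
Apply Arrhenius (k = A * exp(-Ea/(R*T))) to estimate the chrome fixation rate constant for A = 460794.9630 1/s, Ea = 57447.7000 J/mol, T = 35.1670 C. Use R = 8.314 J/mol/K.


T_K = T_C + 273.15 = 35.1670 + 273.15 = 308.3170 K
exponent = -Ea / (R * T_K) = -57447.7000 / (8.314 * 308.3170) = -22.4112
k = A * exp(exponent) = 460794.9630 * exp(-22.4112) = 8.5201e-05 1/s


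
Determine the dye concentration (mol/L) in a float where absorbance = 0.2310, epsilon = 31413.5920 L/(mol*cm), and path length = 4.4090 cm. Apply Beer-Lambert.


Formula: c = A / (epsilon * l)
Substituting: c = 0.2310 / (31413.5920 * 4.4090)
Result: 1.6678e-06 mol/L


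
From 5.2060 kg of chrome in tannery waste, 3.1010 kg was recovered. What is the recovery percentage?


Formula: Recovery = recovered / input * 100
Substituting: Recovery = 3.1010 / 5.2060 * 100
Result: 59.5659 %


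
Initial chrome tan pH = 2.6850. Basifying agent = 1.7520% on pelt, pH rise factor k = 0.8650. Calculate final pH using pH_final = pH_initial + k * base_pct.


Formula: pH_final = pH_initial + k * base_pct
Substituting: pH_final = 2.6850 + 0.8650 * 1.7520
Result: 4.2005


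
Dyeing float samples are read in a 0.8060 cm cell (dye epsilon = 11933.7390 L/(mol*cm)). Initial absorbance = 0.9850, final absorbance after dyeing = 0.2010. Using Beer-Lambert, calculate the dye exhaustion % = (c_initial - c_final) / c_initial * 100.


c_initial = A_i / (epsilon * l) = 0.9850 / (11933.7390 * 0.8060) = 1.0241e-04 mol/L
c_final = A_f / (epsilon * l) = 0.2010 / (11933.7390 * 0.8060) = 2.0897e-05 mol/L
Exhaustion = (c_initial - c_final) / c_initial * 100 = (1.0241e-04 - 2.0897e-05) / 1.0241e-04 * 100 = 79.5939 %


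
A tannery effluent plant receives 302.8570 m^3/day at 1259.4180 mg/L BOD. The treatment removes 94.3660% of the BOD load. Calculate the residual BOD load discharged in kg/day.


Load_in = volume * conc / 1000 = 302.8570 * 1259.4180 / 1000 = 381.4236 kg/day
Removed = Load_in * eff / 100 = 381.4236 * 94.3660 / 100 = 359.9342 kg/day
Load_out = Load_in - Removed = 381.4236 - 359.9342 = 21.4894 kg/day


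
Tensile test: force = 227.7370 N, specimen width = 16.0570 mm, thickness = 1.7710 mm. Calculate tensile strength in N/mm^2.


Formula: TS = force / (width * thickness)
Substituting: TS = 227.7370 / (16.0570 * 1.7710)
Result: 8.0085 N/mm^2


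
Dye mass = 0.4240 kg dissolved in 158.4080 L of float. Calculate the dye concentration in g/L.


Formula: Conc = dye_mass(kg) / volume(L) * 1000
Substituting: Conc = 0.4240 / 158.4080 * 1000
Result: 2.6766 g/L


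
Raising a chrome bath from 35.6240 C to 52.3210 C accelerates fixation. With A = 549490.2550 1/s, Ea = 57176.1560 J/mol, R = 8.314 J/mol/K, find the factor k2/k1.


T1 = 35.6240 + 273.15 = 308.7740 K; T2 = 52.3210 + 273.15 = 325.4710 K
k1 = A * exp(-Ea/(R*T1)) = 549490.2550 * exp(-57176.1560/(8.314*308.7740)) = 1.1675e-04 1/s
k2 = A * exp(-Ea/(R*T2)) = 549490.2550 * exp(-57176.1560/(8.314*325.4710)) = 3.6598e-04 1/s
k2/k1 = 3.6598e-04 / 1.1675e-04 = 3.1349


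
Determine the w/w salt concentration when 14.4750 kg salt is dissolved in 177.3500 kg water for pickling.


Formula: Conc = salt / (water + salt) * 100
Substituting: Conc = 14.4750 / (177.3500 + 14.4750) * 100
Result: 7.5459 %


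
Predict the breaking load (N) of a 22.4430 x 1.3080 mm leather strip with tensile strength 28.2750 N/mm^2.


Formula: F = TS * w * t
Substituting: F = 28.2750 * 22.4430 * 1.3080
Result: 830.0252 N


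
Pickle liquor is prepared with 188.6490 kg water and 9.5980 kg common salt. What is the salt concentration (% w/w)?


Formula: Conc = salt / (water + salt) * 100
Substituting: Conc = 9.5980 / (188.6490 + 9.5980) * 100
Result: 4.8414 %


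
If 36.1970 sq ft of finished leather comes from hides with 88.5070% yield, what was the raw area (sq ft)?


Formula: raw = finished * 100 / yield
Substituting: raw = 36.1970 * 100 / 88.5070
Result: 40.8973 sq ft


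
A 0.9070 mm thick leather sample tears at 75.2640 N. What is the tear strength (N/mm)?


Formula: Tear strength = force / thickness
Substituting: Tear strength = 75.2640 / 0.9070
Result: 82.9813 N/mm


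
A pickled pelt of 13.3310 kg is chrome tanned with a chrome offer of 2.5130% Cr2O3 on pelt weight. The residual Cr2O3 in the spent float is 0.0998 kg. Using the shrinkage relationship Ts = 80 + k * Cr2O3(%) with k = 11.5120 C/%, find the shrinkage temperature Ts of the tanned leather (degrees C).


Offered = pelt * offer_pct / 100 = 13.3310 * 2.5130 / 100 = 0.3350 kg
Uptake = offered - residual = 0.3350 - 0.0998 = 0.2352 kg
Cr2O3% on pelt = uptake / pelt * 100 = 0.2352 / 13.3310 * 100 = 1.7644 %
Ts = 80 + k * Cr2O3% = 80 + 11.5120 * 1.7644 = 100.3114 C


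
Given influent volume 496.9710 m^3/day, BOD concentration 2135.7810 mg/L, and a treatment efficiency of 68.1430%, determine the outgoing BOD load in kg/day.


Load_in = volume * conc / 1000 = 496.9710 * 2135.7810 / 1000 = 1061.4212 kg/day
Removed = Load_in * eff / 100 = 1061.4212 * 68.1430 / 100 = 723.2843 kg/day
Load_out = Load_in - Removed = 1061.4212 - 723.2843 = 338.1370 kg/day


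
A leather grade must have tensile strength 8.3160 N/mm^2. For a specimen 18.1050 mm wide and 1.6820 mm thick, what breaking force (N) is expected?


Formula: F = TS * w * t
Substituting: F = 8.3160 * 18.1050 * 1.6820
Result: 253.2439 N


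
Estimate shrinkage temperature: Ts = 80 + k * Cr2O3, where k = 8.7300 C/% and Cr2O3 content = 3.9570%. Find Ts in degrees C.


Formula: Ts = 80 + k * Cr2O3
Substituting: Ts = 80 + 8.7300 * 3.9570
Result: 114.5446 C


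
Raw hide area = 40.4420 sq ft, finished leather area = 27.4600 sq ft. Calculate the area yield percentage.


Formula: Yield = finished / raw * 100
Substituting: Yield = 27.4600 / 40.4420 * 100
Result: 67.8997 %


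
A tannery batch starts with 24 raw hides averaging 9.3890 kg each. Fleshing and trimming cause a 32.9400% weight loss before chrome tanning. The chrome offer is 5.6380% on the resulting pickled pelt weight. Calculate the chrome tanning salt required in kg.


Total_raw = N * avg_wt = 24 * 9.3890 = 225.3360 kg
Substrate = Total_raw * (1 - loss/100) = 225.3360 * (1 - 32.9400/100) = 151.1103 kg
Chrome = Substrate * pct / 100 = 151.1103 * 5.6380 / 100 = 8.5196 kg


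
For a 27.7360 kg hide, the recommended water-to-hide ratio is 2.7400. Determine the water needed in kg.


Formula: Water = hide_weight * ratio
Substituting: Water = 27.7360 * 2.7400
Result: 75.9966 kg


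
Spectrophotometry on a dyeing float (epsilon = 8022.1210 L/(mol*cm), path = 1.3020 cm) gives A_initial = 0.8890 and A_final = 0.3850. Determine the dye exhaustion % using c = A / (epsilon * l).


c_initial = A_i / (epsilon * l) = 0.8890 / (8022.1210 * 1.3020) = 8.5114e-05 mol/L
c_final = A_f / (epsilon * l) = 0.3850 / (8022.1210 * 1.3020) = 3.6860e-05 mol/L
Exhaustion = (c_initial - c_final) / c_initial * 100 = (8.5114e-05 - 3.6860e-05) / 8.5114e-05 * 100 = 56.6929 %


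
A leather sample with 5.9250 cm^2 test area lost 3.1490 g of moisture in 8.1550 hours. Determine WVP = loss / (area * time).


Formula: WVP = loss / (area * time)
Substituting: WVP = 3.1490 / (5.9250 * 8.1550)
Result: 0.0651719 g/(cm^2*hr)


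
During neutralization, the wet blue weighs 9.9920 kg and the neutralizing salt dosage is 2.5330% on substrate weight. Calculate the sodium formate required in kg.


Formula: Neutralizer = substrate * pct / 100
Substituting: Neutralizer = 9.9920 * 2.5330 / 100
Result: 0.2531 kg


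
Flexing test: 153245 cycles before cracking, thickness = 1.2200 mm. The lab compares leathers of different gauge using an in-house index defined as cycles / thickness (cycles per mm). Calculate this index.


Formula: Index = cycles / thickness
Substituting: Index = 153245 / 1.2200
Result: 125610.6557 cycles/mm


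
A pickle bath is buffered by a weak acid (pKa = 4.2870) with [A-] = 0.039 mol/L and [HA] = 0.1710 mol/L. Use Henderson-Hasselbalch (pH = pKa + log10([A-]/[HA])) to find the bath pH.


ratio = [A-] / [HA] = 0.039 / 0.1710 = 0.2281
log10(ratio) = -0.6419
pH = pKa + log10(ratio) = 4.2870 - 0.6419 = 3.6451


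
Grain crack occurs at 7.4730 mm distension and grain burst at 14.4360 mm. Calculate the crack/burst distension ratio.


Formula: Ratio = crack / burst
Substituting: Ratio = 7.4730 / 14.4360
Result: 0.5177


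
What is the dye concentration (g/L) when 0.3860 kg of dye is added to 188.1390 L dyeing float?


Formula: Conc = dye_mass(kg) / volume(L) * 1000
Substituting: Conc = 0.3860 / 188.1390 * 1000
Result: 2.0517 g/L


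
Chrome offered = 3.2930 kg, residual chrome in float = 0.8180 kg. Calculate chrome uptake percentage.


Formula: Uptake = (offered - residual) / offered * 100
Substituting: Uptake = (3.2930 - 0.8180) / 3.2930 * 100
Result: 75.1594 %


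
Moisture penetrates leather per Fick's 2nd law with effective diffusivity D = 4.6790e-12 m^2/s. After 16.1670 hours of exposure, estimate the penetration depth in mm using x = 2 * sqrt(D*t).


t = 16.1670 hr * 3600 = 58201.2000 s
D * t = 4.6790e-12 * 58201.2000 = 2.7232e-07
x = 2 * sqrt(D*t) = 2 * sqrt(2.7232e-07) = 0.00104369 m = 1.0437 mm


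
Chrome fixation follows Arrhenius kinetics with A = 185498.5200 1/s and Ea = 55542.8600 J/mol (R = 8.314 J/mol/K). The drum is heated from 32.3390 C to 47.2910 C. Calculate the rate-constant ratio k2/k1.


T1 = 32.3390 + 273.15 = 305.4890 K; T2 = 47.2910 + 273.15 = 320.4410 K
k1 = A * exp(-Ea/(R*T1)) = 185498.5200 * exp(-55542.8600/(8.314*305.4890)) = 5.9005e-05 1/s
k2 = A * exp(-Ea/(R*T2)) = 185498.5200 * exp(-55542.8600/(8.314*320.4410)) = 1.6370e-04 1/s
k2/k1 = 1.6370e-04 / 5.9005e-05 = 2.7743


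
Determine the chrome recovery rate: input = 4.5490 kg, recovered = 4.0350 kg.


Formula: Recovery = recovered / input * 100
Substituting: Recovery = 4.0350 / 4.5490 * 100
Result: 88.7008 %


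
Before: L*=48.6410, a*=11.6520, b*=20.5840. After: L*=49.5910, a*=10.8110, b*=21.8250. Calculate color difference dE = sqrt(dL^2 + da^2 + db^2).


dL = 0.9500, da = -0.8410, db = 1.2410
dE = sqrt(0.9500^2 + (-0.8410)^2 + 1.2410^2) = 1.7748


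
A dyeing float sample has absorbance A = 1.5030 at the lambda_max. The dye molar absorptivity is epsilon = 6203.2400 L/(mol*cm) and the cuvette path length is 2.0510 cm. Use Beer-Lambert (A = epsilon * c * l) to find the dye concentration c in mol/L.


Formula: c = A / (epsilon * l)
Substituting: c = 1.5030 / (6203.2400 * 2.0510)
Result: 1.1813e-04 mol/L


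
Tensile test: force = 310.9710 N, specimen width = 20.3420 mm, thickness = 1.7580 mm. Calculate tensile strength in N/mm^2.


Formula: TS = force / (width * thickness)
Substituting: TS = 310.9710 / (20.3420 * 1.7580)
Result: 8.6958 N/mm^2


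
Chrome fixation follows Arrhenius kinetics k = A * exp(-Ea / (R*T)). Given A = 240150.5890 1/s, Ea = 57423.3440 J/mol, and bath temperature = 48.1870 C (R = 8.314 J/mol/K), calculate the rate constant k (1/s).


T_K = T_C + 273.15 = 48.1870 + 273.15 = 321.3370 K
exponent = -Ea / (R * T_K) = -57423.3440 / (8.314 * 321.3370) = -21.4940
k = A * exp(exponent) = 240150.5890 * exp(-21.4940) = 1.1111e-04 1/s


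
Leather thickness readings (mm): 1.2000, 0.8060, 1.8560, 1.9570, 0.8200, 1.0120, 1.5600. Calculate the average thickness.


Formula: Average = sum / n
Substituting: Average = 9.2110 / 7
Result: 1.3159 mm


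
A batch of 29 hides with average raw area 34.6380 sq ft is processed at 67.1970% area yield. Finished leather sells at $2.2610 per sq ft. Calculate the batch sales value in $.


Raw_total = N * avg_area = 29 * 34.6380 = 1004.5020 sq ft
Finished = Raw_total * yield / 100 = 1004.5020 * 67.1970 / 100 = 674.9952 sq ft
Value = Finished * price = 674.9952 * 2.2610 = 1526.1642 $


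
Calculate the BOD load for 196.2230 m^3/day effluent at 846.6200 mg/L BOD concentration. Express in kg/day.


Formula: BOD_load = volume * conc / 1000
Substituting: BOD_load = 196.2230 * 846.6200 / 1000
Result: 166.1263 kg/day


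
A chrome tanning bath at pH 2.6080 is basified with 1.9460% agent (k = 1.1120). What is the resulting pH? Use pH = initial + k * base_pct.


Formula: pH_final = pH_initial + k * base_pct
Substituting: pH_final = 2.6080 + 1.1120 * 1.9460
Result: 4.7720


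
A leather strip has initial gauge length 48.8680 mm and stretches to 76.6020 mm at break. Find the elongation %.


Formula: Elongation = (Lf - L0) / L0 * 100
Substituting: Elongation = (76.6020 - 48.8680) / 48.8680 * 100
Result: 56.7529 %


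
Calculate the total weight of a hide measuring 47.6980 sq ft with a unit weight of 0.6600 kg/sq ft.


Formula: Weight = area * weight_per_sqft
Substituting: Weight = 47.6980 * 0.6600
Result: 31.4807 kg


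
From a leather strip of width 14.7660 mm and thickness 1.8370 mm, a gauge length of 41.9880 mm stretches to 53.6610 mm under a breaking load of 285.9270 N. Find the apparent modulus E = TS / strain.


TS = F / (w * t) = 285.9270 / (14.7660 * 1.8370) = 10.5410 N/mm^2
strain = (Lf - L0) / L0 = (53.6610 - 41.9880) / 41.9880 = 0.2780
E = TS / strain = 10.5410 / 0.2780 = 37.9163 N/mm^2


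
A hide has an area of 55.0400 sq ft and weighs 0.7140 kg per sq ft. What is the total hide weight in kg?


Formula: Weight = area * weight_per_sqft
Substituting: Weight = 55.0400 * 0.7140
Result: 39.2986 kg


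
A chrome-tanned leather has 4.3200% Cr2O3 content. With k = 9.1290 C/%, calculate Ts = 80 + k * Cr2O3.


Formula: Ts = 80 + k * Cr2O3
Substituting: Ts = 80 + 9.1290 * 4.3200
Result: 119.4373 C


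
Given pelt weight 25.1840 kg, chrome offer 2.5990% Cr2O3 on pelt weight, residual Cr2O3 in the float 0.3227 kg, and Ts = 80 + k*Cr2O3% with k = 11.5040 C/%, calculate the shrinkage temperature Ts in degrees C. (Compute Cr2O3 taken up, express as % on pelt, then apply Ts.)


Offered = pelt * offer_pct / 100 = 25.1840 * 2.5990 / 100 = 0.6545 kg
Uptake = offered - residual = 0.6545 - 0.3227 = 0.3318 kg
Cr2O3% on pelt = uptake / pelt * 100 = 0.3318 / 25.1840 * 100 = 1.3176 %
Ts = 80 + k * Cr2O3% = 80 + 11.5040 * 1.3176 = 95.1580 C


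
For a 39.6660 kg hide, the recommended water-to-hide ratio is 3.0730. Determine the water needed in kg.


Formula: Water = hide_weight * ratio
Substituting: Water = 39.6660 * 3.0730
Result: 121.8936 kg


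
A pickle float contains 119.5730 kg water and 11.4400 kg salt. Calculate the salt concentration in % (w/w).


Formula: Conc = salt / (water + salt) * 100
Substituting: Conc = 11.4400 / (119.5730 + 11.4400) * 100
Result: 8.7320 %


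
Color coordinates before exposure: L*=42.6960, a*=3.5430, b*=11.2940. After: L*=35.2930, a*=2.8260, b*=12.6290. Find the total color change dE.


dL = -7.4030, da = -0.7170, db = 1.3350
dE = sqrt((-7.4030)^2 + (-0.7170)^2 + 1.3350^2) = 7.5565


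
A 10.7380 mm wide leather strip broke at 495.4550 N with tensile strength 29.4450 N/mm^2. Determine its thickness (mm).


Formula: t = F / (TS * w)
Substituting: t = 495.4550 / (29.4450 * 10.7380)
Result: 1.5670 mm


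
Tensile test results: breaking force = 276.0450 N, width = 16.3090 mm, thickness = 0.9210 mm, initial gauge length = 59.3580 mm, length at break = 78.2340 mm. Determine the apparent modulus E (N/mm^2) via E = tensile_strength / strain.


TS = F / (w * t) = 276.0450 / (16.3090 * 0.9210) = 18.3778 N/mm^2
strain = (Lf - L0) / L0 = (78.2340 - 59.3580) / 59.3580 = 0.3180
E = TS / strain = 18.3778 / 0.3180 = 57.7913 N/mm^2


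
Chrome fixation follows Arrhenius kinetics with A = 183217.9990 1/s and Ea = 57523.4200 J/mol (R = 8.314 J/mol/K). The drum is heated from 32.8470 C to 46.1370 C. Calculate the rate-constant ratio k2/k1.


T1 = 32.8470 + 273.15 = 305.9970 K; T2 = 46.1370 + 273.15 = 319.2870 K
k1 = A * exp(-Ea/(R*T1)) = 183217.9990 * exp(-57523.4200/(8.314*305.9970)) = 2.7745e-05 1/s
k2 = A * exp(-Ea/(R*T2)) = 183217.9990 * exp(-57523.4200/(8.314*319.2870)) = 7.1109e-05 1/s
k2/k1 = 7.1109e-05 / 2.7745e-05 = 2.5629


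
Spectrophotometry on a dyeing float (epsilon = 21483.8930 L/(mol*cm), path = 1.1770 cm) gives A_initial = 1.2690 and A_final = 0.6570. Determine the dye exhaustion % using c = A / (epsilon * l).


c_initial = A_i / (epsilon * l) = 1.2690 / (21483.8930 * 1.1770) = 5.0185e-05 mol/L
c_final = A_f / (epsilon * l) = 0.6570 / (21483.8930 * 1.1770) = 2.5982e-05 mol/L
Exhaustion = (c_initial - c_final) / c_initial * 100 = (5.0185e-05 - 2.5982e-05) / 5.0185e-05 * 100 = 48.2270 %


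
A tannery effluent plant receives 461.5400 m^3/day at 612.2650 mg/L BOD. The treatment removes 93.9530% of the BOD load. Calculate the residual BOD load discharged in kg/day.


Load_in = volume * conc / 1000 = 461.5400 * 612.2650 / 1000 = 282.5848 kg/day
Removed = Load_in * eff / 100 = 282.5848 * 93.9530 / 100 = 265.4969 kg/day
Load_out = Load_in - Removed = 282.5848 - 265.4969 = 17.0879 kg/day


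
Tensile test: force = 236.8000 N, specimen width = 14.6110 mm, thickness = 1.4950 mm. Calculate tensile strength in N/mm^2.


Formula: TS = force / (width * thickness)
Substituting: TS = 236.8000 / (14.6110 * 1.4950)
Result: 10.8408 N/mm^2


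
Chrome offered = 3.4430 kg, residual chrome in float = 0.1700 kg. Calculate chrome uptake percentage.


Formula: Uptake = (offered - residual) / offered * 100
Substituting: Uptake = (3.4430 - 0.1700) / 3.4430 * 100
Result: 95.0624 %


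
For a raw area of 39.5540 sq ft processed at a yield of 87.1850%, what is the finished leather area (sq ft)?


Formula: finished = raw * yield / 100
Substituting: finished = 39.5540 * 87.1850 / 100
Result: 34.4852 sq ft


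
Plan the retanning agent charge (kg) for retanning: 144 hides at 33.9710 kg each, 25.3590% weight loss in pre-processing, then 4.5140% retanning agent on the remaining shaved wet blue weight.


Total_raw = N * avg_wt = 144 * 33.9710 = 4891.8240 kg
Substrate = Total_raw * (1 - loss/100) = 4891.8240 * (1 - 25.3590/100) = 3651.3064 kg
Retan = Substrate * pct / 100 = 3651.3064 * 4.5140 / 100 = 164.8200 kg


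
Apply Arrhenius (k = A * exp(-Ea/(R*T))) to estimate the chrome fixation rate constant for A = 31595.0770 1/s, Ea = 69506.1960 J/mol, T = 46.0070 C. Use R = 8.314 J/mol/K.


T_K = T_C + 273.15 = 46.0070 + 273.15 = 319.1570 K
exponent = -Ea / (R * T_K) = -69506.1960 / (8.314 * 319.1570) = -26.1944
k = A * exp(exponent) = 31595.0770 * exp(-26.1944) = 1.3290e-07 1/s


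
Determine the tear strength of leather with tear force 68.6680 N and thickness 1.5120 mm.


Formula: Tear strength = force / thickness
Substituting: Tear strength = 68.6680 / 1.5120
Result: 45.4153 N/mm


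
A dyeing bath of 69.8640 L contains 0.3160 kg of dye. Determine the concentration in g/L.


Formula: Conc = dye_mass(kg) / volume(L) * 1000
Substituting: Conc = 0.3160 / 69.8640 * 1000
Result: 4.5231 g/L


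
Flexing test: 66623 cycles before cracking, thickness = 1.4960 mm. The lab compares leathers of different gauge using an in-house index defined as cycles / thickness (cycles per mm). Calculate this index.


Formula: Index = cycles / thickness
Substituting: Index = 66623 / 1.4960
Result: 44534.0909 cycles/mm


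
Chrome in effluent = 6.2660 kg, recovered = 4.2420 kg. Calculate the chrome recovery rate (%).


Formula: Recovery = recovered / input * 100
Substituting: Recovery = 4.2420 / 6.2660 * 100
Result: 67.6987 %


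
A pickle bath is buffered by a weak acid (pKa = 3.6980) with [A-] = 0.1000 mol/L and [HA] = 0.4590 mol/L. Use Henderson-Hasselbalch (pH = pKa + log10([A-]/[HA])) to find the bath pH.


ratio = [A-] / [HA] = 0.1000 / 0.4590 = 0.2179
log10(ratio) = -0.6618
pH = pKa + log10(ratio) = 3.6980 - 0.6618 = 3.0362


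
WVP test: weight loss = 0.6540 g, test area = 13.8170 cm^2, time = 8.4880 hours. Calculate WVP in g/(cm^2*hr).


Formula: WVP = loss / (area * time)
Substituting: WVP = 0.6540 / (13.8170 * 8.4880)
Result: 0.00557646 g/(cm^2*hr)


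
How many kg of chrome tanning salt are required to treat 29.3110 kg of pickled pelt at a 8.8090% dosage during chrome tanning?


Formula: Chrome = substrate * pct / 100
Substituting: Chrome = 29.3110 * 8.8090 / 100
Result: 2.5820 kg


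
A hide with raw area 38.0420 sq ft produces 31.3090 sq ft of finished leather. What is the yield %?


Formula: Yield = finished / raw * 100
Substituting: Yield = 31.3090 / 38.0420 * 100
Result: 82.3011 %


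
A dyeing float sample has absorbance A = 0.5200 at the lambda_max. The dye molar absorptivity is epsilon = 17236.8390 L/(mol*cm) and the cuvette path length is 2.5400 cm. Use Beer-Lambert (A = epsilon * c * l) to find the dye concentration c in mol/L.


Formula: c = A / (epsilon * l)
Substituting: c = 0.5200 / (17236.8390 * 2.5400)
Result: 1.1877e-05 mol/L


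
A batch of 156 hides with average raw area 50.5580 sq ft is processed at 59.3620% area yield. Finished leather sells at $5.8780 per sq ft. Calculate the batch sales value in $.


Raw_total = N * avg_area = 156 * 50.5580 = 7887.0480 sq ft
Finished = Raw_total * yield / 100 = 7887.0480 * 59.3620 / 100 = 4681.9094 sq ft
Value = Finished * price = 4681.9094 * 5.8780 = 27520.2637 $


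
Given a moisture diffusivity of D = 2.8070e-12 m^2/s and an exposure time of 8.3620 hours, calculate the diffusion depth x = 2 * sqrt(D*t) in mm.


t = 8.3620 hr * 3600 = 30103.2000 s
D * t = 2.8070e-12 * 30103.2000 = 8.4500e-08
x = 2 * sqrt(D*t) = 2 * sqrt(8.4500e-08) = 5.8138e-04 m = 0.5814 mm


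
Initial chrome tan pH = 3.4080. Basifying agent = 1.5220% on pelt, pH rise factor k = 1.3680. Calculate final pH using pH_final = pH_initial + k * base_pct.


Formula: pH_final = pH_initial + k * base_pct
Substituting: pH_final = 3.4080 + 1.3680 * 1.5220
Result: 5.4901


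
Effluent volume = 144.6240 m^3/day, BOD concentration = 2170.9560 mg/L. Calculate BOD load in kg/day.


Formula: BOD_load = volume * conc / 1000
Substituting: BOD_load = 144.6240 * 2170.9560 / 1000
Result: 313.9723 kg/day


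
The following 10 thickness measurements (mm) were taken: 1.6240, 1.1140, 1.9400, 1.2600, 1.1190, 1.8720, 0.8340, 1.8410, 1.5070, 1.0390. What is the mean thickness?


Formula: Average = sum / n
Substituting: Average = 14.1500 / 10
Result: 1.4150 mm


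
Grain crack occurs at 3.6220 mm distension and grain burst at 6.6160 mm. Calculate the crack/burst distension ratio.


Formula: Ratio = crack / burst
Substituting: Ratio = 3.6220 / 6.6160
Result: 0.5475


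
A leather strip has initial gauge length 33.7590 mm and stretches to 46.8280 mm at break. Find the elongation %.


Formula: Elongation = (Lf - L0) / L0 * 100
Substituting: Elongation = (46.8280 - 33.7590) / 33.7590 * 100
Result: 38.7126 %


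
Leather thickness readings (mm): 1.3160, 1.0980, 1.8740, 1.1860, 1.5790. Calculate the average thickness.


Formula: Average = sum / n
Substituting: Average = 7.0530 / 5
Result: 1.4106 mm


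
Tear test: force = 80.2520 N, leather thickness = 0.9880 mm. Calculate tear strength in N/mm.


Formula: Tear strength = force / thickness
Substituting: Tear strength = 80.2520 / 0.9880
Result: 81.2267 N/mm


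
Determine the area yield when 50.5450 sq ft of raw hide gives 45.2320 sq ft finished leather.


Formula: Yield = finished / raw * 100
Substituting: Yield = 45.2320 / 50.5450 * 100
Result: 89.4886 %


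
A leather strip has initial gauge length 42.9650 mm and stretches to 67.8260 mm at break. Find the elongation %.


Formula: Elongation = (Lf - L0) / L0 * 100
Substituting: Elongation = (67.8260 - 42.9650) / 42.9650 * 100
Result: 57.8634 %


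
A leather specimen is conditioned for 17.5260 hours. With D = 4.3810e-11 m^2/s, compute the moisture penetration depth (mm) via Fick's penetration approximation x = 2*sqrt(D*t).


t = 17.5260 hr * 3600 = 63093.6000 s
D * t = 4.3810e-11 * 63093.6000 = 2.7641e-06
x = 2 * sqrt(D*t) = 2 * sqrt(2.7641e-06) = 0.00332513 m = 3.3251 mm


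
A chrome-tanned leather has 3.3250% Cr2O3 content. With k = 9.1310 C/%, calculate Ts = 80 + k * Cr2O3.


Formula: Ts = 80 + k * Cr2O3
Substituting: Ts = 80 + 9.1310 * 3.3250
Result: 110.3606 C


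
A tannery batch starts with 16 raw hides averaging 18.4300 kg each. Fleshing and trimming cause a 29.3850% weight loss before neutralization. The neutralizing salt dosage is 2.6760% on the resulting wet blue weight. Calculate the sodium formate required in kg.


Total_raw = N * avg_wt = 16 * 18.4300 = 294.8800 kg
Substrate = Total_raw * (1 - loss/100) = 294.8800 * (1 - 29.3850/100) = 208.2295 kg
Neutralizer = Substrate * pct / 100 = 208.2295 * 2.6760 / 100 = 5.5722 kg


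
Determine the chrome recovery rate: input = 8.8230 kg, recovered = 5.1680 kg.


Formula: Recovery = recovered / input * 100
Substituting: Recovery = 5.1680 / 8.8230 * 100
Result: 58.5742 %


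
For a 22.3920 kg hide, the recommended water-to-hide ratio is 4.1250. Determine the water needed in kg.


Formula: Water = hide_weight * ratio
Substituting: Water = 22.3920 * 4.1250
Result: 92.3670 kg


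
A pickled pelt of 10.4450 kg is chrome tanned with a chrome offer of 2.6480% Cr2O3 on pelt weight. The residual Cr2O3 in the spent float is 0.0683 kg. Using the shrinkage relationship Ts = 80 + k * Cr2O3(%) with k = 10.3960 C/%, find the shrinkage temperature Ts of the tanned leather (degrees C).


Offered = pelt * offer_pct / 100 = 10.4450 * 2.6480 / 100 = 0.2766 kg
Uptake = offered - residual = 0.2766 - 0.0683 = 0.2083 kg
Cr2O3% on pelt = uptake / pelt * 100 = 0.2083 / 10.4450 * 100 = 1.9941 %
Ts = 80 + k * Cr2O3% = 80 + 10.3960 * 1.9941 = 100.7306 C


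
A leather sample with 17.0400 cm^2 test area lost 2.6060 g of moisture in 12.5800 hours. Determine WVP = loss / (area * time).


Formula: WVP = loss / (area * time)
Substituting: WVP = 2.6060 / (17.0400 * 12.5800)
Result: 0.0121569 g/(cm^2*hr)


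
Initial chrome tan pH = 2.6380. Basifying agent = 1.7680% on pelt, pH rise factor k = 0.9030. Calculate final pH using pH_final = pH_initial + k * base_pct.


Formula: pH_final = pH_initial + k * base_pct
Substituting: pH_final = 2.6380 + 0.9030 * 1.7680
Result: 4.2345


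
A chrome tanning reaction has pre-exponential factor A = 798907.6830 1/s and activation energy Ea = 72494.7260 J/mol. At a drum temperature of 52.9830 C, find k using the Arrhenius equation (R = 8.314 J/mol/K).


T_K = T_C + 273.15 = 52.9830 + 273.15 = 326.1330 K
exponent = -Ea / (R * T_K) = -72494.7260 / (8.314 * 326.1330) = -26.7363
k = A * exp(exponent) = 798907.6830 * exp(-26.7363) = 1.9546e-06 1/s


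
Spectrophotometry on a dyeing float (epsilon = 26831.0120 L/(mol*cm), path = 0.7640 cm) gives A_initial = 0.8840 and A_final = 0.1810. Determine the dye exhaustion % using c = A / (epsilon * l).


c_initial = A_i / (epsilon * l) = 0.8840 / (26831.0120 * 0.7640) = 4.3124e-05 mol/L
c_final = A_f / (epsilon * l) = 0.1810 / (26831.0120 * 0.7640) = 8.8297e-06 mol/L
Exhaustion = (c_initial - c_final) / c_initial * 100 = (4.3124e-05 - 8.8297e-06) / 4.3124e-05 * 100 = 79.5249 %


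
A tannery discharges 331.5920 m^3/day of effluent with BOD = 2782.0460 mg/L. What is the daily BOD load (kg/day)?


Formula: BOD_load = volume * conc / 1000
Substituting: BOD_load = 331.5920 * 2782.0460 / 1000
Result: 922.5042 kg/day


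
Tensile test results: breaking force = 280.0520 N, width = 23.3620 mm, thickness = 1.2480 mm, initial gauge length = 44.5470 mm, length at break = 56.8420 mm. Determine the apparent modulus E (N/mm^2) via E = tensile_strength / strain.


TS = F / (w * t) = 280.0520 / (23.3620 * 1.2480) = 9.6054 N/mm^2
strain = (Lf - L0) / L0 = (56.8420 - 44.5470) / 44.5470 = 0.2760
E = TS / strain = 9.6054 / 0.2760 = 34.8020 N/mm^2


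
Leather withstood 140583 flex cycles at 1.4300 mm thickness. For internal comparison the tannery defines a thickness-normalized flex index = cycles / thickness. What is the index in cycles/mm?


Formula: Index = cycles / thickness
Substituting: Index = 140583 / 1.4300
Result: 98309.7902 cycles/mm


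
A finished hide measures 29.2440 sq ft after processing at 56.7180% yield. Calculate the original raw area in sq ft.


Formula: raw = finished * 100 / yield
Substituting: raw = 29.2440 * 100 / 56.7180
Result: 51.5604 sq ft


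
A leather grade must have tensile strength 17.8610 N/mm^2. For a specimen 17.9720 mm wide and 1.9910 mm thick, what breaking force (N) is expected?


Formula: F = TS * w * t
Substituting: F = 17.8610 * 17.9720 * 1.9910
Result: 639.1068 N


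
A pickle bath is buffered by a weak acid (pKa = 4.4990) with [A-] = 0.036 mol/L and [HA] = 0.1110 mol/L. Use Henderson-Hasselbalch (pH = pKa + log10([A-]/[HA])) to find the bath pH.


ratio = [A-] / [HA] = 0.036 / 0.1110 = 0.3243
log10(ratio) = -0.4890
pH = pKa + log10(ratio) = 4.4990 - 0.4890 = 4.0100


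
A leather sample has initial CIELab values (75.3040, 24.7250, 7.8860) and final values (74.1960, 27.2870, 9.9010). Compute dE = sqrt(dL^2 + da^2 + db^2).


dL = -1.1080, da = 2.5620, db = 2.0150
dE = sqrt((-1.1080)^2 + 2.5620^2 + 2.0150^2) = 3.4426


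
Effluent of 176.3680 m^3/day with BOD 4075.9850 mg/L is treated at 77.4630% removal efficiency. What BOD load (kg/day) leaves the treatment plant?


Load_in = volume * conc / 1000 = 176.3680 * 4075.9850 / 1000 = 718.8733 kg/day
Removed = Load_in * eff / 100 = 718.8733 * 77.4630 / 100 = 556.8608 kg/day
Load_out = Load_in - Removed = 718.8733 - 556.8608 = 162.0125 kg/day


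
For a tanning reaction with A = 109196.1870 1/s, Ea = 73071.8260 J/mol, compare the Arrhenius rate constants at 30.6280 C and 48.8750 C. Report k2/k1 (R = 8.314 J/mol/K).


T1 = 30.6280 + 273.15 = 303.7780 K; T2 = 48.8750 + 273.15 = 322.0250 K
k1 = A * exp(-Ea/(R*T1)) = 109196.1870 * exp(-73071.8260/(8.314*303.7780)) = 2.9720e-08 1/s
k2 = A * exp(-Ea/(R*T2)) = 109196.1870 * exp(-73071.8260/(8.314*322.0250)) = 1.5312e-07 1/s
k2/k1 = 1.5312e-07 / 2.9720e-08 = 5.1521


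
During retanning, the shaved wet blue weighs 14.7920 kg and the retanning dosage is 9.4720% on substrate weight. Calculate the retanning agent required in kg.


Formula: Retan = substrate * pct / 100
Substituting: Retan = 14.7920 * 9.4720 / 100
Result: 1.4011 kg


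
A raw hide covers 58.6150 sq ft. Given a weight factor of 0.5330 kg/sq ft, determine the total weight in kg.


Formula: Weight = area * weight_per_sqft
Substituting: Weight = 58.6150 * 0.5330
Result: 31.2418 kg


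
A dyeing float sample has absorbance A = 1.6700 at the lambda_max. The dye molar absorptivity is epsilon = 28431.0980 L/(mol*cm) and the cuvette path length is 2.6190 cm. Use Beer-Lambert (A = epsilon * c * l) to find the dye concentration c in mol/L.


Formula: c = A / (epsilon * l)
Substituting: c = 1.6700 / (28431.0980 * 2.6190)
Result: 2.2428e-05 mol/L


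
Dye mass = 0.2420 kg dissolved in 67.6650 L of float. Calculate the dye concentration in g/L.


Formula: Conc = dye_mass(kg) / volume(L) * 1000
Substituting: Conc = 0.2420 / 67.6650 * 1000
Result: 3.5764 g/L


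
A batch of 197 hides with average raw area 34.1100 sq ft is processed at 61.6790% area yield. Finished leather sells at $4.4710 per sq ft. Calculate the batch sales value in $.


Raw_total = N * avg_area = 197 * 34.1100 = 6719.6700 sq ft
Finished = Raw_total * yield / 100 = 6719.6700 * 61.6790 / 100 = 4144.6253 sq ft
Value = Finished * price = 4144.6253 * 4.4710 = 18530.6195 $


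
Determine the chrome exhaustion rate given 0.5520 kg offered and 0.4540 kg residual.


Formula: Uptake = (offered - residual) / offered * 100
Substituting: Uptake = (0.5520 - 0.4540) / 0.5520 * 100
Result: 17.7536 %


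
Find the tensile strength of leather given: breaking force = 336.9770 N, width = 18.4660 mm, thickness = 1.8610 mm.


Formula: TS = force / (width * thickness)
Substituting: TS = 336.9770 / (18.4660 * 1.8610)
Result: 9.8058 N/mm^2


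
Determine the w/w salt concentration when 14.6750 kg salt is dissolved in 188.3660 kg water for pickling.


Formula: Conc = salt / (water + salt) * 100
Substituting: Conc = 14.6750 / (188.3660 + 14.6750) * 100
Result: 7.2276 %


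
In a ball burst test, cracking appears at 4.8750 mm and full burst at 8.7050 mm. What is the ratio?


Formula: Ratio = crack / burst
Substituting: Ratio = 4.8750 / 8.7050
Result: 0.5600


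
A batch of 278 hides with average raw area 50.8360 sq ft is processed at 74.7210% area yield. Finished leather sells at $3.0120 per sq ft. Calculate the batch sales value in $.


Raw_total = N * avg_area = 278 * 50.8360 = 14132.4080 sq ft
Finished = Raw_total * yield / 100 = 14132.4080 * 74.7210 / 100 = 10559.8766 sq ft
Value = Finished * price = 10559.8766 * 3.0120 = 31806.3483 $


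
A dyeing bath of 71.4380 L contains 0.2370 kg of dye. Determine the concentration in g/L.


Formula: Conc = dye_mass(kg) / volume(L) * 1000
Substituting: Conc = 0.2370 / 71.4380 * 1000
Result: 3.3176 g/L


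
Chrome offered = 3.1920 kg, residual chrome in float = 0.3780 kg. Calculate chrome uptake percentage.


Formula: Uptake = (offered - residual) / offered * 100
Substituting: Uptake = (3.1920 - 0.3780) / 3.1920 * 100
Result: 88.1579 %


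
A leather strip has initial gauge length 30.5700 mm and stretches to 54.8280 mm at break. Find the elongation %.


Formula: Elongation = (Lf - L0) / L0 * 100
Substituting: Elongation = (54.8280 - 30.5700) / 30.5700 * 100
Result: 79.3523 %


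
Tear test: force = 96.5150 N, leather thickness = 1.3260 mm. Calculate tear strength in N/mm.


Formula: Tear strength = force / thickness
Substituting: Tear strength = 96.5150 / 1.3260
Result: 72.7866 N/mm


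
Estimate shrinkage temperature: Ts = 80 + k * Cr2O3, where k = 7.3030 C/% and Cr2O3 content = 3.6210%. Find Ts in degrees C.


Formula: Ts = 80 + k * Cr2O3
Substituting: Ts = 80 + 7.3030 * 3.6210
Result: 106.4442 C


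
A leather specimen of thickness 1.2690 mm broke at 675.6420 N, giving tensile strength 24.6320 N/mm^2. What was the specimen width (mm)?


Formula: w = F / (TS * t)
Substituting: w = 675.6420 / (24.6320 * 1.2690)
Result: 21.6150 mm


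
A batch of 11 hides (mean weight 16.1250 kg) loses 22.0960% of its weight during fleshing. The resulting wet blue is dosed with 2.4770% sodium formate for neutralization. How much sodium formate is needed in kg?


Total_raw = N * avg_wt = 11 * 16.1250 = 177.3750 kg
Substrate = Total_raw * (1 - loss/100) = 177.3750 * (1 - 22.0960/100) = 138.1822 kg
Neutralizer = Substrate * pct / 100 = 138.1822 * 2.4770 / 100 = 3.4228 kg


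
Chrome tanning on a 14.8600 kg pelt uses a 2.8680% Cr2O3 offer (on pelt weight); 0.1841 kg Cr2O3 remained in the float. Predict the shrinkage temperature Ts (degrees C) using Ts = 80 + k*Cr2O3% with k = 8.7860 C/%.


Offered = pelt * offer_pct / 100 = 14.8600 * 2.8680 / 100 = 0.4262 kg
Uptake = offered - residual = 0.4262 - 0.1841 = 0.2421 kg
Cr2O3% on pelt = uptake / pelt * 100 = 0.2421 / 14.8600 * 100 = 1.6291 %
Ts = 80 + k * Cr2O3% = 80 + 8.7860 * 1.6291 = 94.3133 C


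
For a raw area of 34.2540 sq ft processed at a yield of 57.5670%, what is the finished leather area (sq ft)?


Formula: finished = raw * yield / 100
Substituting: finished = 34.2540 * 57.5670 / 100
Result: 19.7190 sq ft


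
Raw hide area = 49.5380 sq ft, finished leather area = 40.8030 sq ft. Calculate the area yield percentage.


Formula: Yield = finished / raw * 100
Substituting: Yield = 40.8030 / 49.5380 * 100
Result: 82.3671 %


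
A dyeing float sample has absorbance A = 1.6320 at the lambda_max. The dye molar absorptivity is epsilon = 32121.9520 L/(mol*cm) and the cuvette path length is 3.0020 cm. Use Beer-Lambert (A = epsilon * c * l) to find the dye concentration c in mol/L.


Formula: c = A / (epsilon * l)
Substituting: c = 1.6320 / (32121.9520 * 3.0020)
Result: 1.6924e-05 mol/L


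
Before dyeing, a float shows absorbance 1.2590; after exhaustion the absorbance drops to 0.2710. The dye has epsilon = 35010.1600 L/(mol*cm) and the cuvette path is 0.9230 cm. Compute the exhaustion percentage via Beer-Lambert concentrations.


c_initial = A_i / (epsilon * l) = 1.2590 / (35010.1600 * 0.9230) = 3.8961e-05 mol/L
c_final = A_f / (epsilon * l) = 0.2710 / (35010.1600 * 0.9230) = 8.3864e-06 mol/L
Exhaustion = (c_initial - c_final) / c_initial * 100 = (3.8961e-05 - 8.3864e-06) / 3.8961e-05 * 100 = 78.4750 %


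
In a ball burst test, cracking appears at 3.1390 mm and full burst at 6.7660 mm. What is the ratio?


Formula: Ratio = crack / burst
Substituting: Ratio = 3.1390 / 6.7660
Result: 0.4639


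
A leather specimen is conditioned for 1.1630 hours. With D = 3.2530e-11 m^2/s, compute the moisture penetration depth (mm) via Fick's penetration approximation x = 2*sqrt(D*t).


t = 1.1630 hr * 3600 = 4186.8000 s
D * t = 3.2530e-11 * 4186.8000 = 1.3620e-07
x = 2 * sqrt(D*t) = 2 * sqrt(1.3620e-07) = 7.3810e-04 m = 0.7381 mm


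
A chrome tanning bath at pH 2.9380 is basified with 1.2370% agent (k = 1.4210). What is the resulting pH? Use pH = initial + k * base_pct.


Formula: pH_final = pH_initial + k * base_pct
Substituting: pH_final = 2.9380 + 1.4210 * 1.2370
Result: 4.6958


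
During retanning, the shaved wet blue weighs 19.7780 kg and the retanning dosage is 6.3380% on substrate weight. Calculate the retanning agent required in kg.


Formula: Retan = substrate * pct / 100
Substituting: Retan = 19.7780 * 6.3380 / 100
Result: 1.2535 kg


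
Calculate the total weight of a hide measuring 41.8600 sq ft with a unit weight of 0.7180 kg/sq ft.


Formula: Weight = area * weight_per_sqft
Substituting: Weight = 41.8600 * 0.7180
Result: 30.0555 kg


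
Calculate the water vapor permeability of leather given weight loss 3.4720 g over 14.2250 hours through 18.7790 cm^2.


Formula: WVP = loss / (area * time)
Substituting: WVP = 3.4720 / (18.7790 * 14.2250)
Result: 0.0129974 g/(cm^2*hr)


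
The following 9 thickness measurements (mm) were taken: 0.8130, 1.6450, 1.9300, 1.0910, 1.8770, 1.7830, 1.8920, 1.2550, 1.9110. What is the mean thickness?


Formula: Average = sum / n
Substituting: Average = 14.1970 / 9
Result: 1.5774 mm


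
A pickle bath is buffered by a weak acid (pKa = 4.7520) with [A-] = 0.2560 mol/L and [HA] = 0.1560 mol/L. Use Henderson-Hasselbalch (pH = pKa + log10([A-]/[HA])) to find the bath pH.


ratio = [A-] / [HA] = 0.2560 / 0.1560 = 1.6410
log10(ratio) = 0.2151
pH = pKa + log10(ratio) = 4.7520 + 0.2151 = 4.9671


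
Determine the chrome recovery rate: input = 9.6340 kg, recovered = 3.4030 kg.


Formula: Recovery = recovered / input * 100
Substituting: Recovery = 3.4030 / 9.6340 * 100
Result: 35.3228 %


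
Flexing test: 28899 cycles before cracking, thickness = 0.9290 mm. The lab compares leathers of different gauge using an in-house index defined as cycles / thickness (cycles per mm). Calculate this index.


Formula: Index = cycles / thickness
Substituting: Index = 28899 / 0.9290
Result: 31107.6426 cycles/mm


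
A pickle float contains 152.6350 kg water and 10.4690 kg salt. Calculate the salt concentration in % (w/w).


Formula: Conc = salt / (water + salt) * 100
Substituting: Conc = 10.4690 / (152.6350 + 10.4690) * 100
Result: 6.4186 %


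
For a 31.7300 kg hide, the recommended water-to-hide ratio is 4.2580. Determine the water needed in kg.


Formula: Water = hide_weight * ratio
Substituting: Water = 31.7300 * 4.2580
Result: 135.1063 kg


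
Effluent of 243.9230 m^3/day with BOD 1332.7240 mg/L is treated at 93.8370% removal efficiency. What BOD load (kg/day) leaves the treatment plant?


Load_in = volume * conc / 1000 = 243.9230 * 1332.7240 / 1000 = 325.0820 kg/day
Removed = Load_in * eff / 100 = 325.0820 * 93.8370 / 100 = 305.0472 kg/day
Load_out = Load_in - Removed = 325.0820 - 305.0472 = 20.0348 kg/day
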